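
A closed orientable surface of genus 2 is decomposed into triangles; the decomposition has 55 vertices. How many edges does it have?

χ = 2 − 2·2 = -2, and every face is a triangle so 3F = 2E.
V − E + F = -2 with E = 3F/2 gives 55 − (3/2 − 1)·F = -2, so F = 114 and E = 171.

171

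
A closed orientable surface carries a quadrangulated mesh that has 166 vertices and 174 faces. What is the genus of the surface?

Every face is a square, so 2E = 4·174 = 696, giving E = 348.
χ = V − E + F = 166 − 348 + 174 = -8.
For a closed orientable surface χ = 2 − 2g, so g = (2 − (-8))/2 = 5.

5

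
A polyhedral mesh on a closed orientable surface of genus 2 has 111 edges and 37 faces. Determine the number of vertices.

72

For a closed orientable surface of genus 2, χ = 2 − 2·2 = -2.
V = -2 + E − F = -2 + 111 − 37 = 72.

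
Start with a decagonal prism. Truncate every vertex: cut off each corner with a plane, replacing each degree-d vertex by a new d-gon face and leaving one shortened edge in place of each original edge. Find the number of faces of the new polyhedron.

32

The base solid has V = 20, E = 30, F = 12.
Truncation replaces each original edge-end by a new vertex, so V′ = 2E = 60.
Each original edge survives, and each old vertex of degree d contributes d new edges; summing degrees gives Σd = 2E, so E′ = E + 2E = 3E = 90.
Each original face survives and each original vertex becomes one new face: F′ = F + V = 32.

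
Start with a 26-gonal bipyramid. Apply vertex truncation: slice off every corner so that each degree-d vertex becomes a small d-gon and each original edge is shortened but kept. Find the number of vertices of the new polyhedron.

156

The base solid has V = 28, E = 78, F = 52.
Truncation replaces each original edge-end by a new vertex, so V′ = 2E = 156.
Each original edge survives, and each old vertex of degree d contributes d new edges; summing degrees gives Σd = 2E, so E′ = E + 2E = 3E = 234.
Each original face survives and each original vertex becomes one new face: F′ = F + V = 80.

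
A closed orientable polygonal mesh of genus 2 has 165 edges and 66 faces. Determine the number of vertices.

97

For a closed orientable surface of genus 2, χ = 2 − 2·2 = -2.
V = -2 + E − F = -2 + 165 − 66 = 97.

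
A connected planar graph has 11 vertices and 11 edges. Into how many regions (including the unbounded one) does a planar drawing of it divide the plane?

Euler's formula for a connected plane graph: V − E + F = 2, so F = 2 − 11 + 11 = 2.

2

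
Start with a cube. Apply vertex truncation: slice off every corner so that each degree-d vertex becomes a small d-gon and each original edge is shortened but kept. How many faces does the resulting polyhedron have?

The base solid has V = 8, E = 12, F = 6.
Truncation replaces each original edge-end by a new vertex, so V′ = 2E = 24.
Each original edge survives, and each old vertex of degree d contributes d new edges; summing degrees gives Σd = 2E, so E′ = E + 2E = 3E = 36.
Each original face survives and each original vertex becomes one new face: F′ = F + V = 14.

14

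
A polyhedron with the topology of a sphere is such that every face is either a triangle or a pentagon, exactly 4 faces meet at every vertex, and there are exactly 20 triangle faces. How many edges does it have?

Let x be the number of pentagons; then F = 20 + x.
Edge–face incidences: 2E = 3·20 + 5·x = 60 + 5x.
Every vertex has degree 4, so 4V = 2E.
Euler: V − E + F = 2 ⇒ (2E)/4 − E + (20 + x) = 2.
Multiply by 8: 2·(2E) − 4·(2E) + 8·(20 + x) = 16, i.e. 160 + 8x − 2·(60 + 5x) = 16.
Collecting terms: −2x + 40 = 16, so −2x = −24, so x = 12.
Then 2E = 60 + 5·12 = 120, so E = 60, V = 2E/4 = 30, F = 20 + 12 = 32.

60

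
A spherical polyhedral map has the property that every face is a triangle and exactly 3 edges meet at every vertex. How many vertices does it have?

4

Each face has 3 edges and each edge borders two faces, so 2E = 3F.
Each vertex has degree 3, so 3V = 2E and hence V = 3F/3.
Euler: V − E + F = 2 ⇒ (3F/3) − (3F/2) + F = 2.
Multiply by 6: (6 − 9 + 6)F = 12, i.e. 3F = 12.
So F = 4, E = 3·4/2 = 6, V = 3·4/3 = 4.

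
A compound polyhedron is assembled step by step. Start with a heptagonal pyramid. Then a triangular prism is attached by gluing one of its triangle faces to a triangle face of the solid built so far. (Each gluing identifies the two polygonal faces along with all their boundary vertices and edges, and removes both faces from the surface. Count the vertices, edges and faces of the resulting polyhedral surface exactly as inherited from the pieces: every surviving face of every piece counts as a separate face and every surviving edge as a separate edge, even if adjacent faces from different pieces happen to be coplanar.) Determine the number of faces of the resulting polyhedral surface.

11

A heptagonal pyramid: V=8, E=14, F=8.
Attach a triangular prism (V=6, E=9, F=5) along a 3-gon: merge 3 vertices and 3 edges, delete both glued faces → V=11, E=20, F=11.
Check: V − E + F = 11 − 20 + 11 = 2.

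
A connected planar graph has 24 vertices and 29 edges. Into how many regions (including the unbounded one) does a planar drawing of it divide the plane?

7

Euler's formula for a connected plane graph: V − E + F = 2, so F = 2 − 24 + 29 = 7.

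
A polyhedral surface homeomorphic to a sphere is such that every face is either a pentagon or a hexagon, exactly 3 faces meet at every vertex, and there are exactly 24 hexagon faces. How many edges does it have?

Let x be the number of pentagons; then F = 24 + x.
Edge–face incidences: 2E = 6·24 + 5·x = 144 + 5x.
Every vertex has degree 3, so 3V = 2E.
Euler: V − E + F = 2 ⇒ (2E)/3 − E + (24 + x) = 2.
Multiply by 6: 2·(2E) − 3·(2E) + 6·(24 + x) = 12, i.e. 144 + 6x − (144 + 5x) = 12.
Collecting terms: x = 12.
Then 2E = 144 + 5·12 = 204, so E = 102, V = 2E/3 = 68, F = 24 + 12 = 36.

102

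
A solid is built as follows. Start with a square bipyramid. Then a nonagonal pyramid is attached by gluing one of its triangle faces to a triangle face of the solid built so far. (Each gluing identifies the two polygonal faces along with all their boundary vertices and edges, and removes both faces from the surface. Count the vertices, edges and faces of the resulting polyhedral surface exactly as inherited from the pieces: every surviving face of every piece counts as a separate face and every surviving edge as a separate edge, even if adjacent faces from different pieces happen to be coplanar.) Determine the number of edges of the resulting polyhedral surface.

27

A square bipyramid: V=6, E=12, F=8.
Attach a nonagonal pyramid (V=10, E=18, F=10) along a 3-gon: merge 3 vertices and 3 edges, delete both glued faces → V=13, E=27, F=16.
Check: V − E + F = 13 − 27 + 16 = 2.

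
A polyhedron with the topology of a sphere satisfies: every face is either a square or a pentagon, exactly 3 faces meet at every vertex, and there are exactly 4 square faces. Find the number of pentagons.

Let x be the number of pentagons; then F = 4 + x.
Edge–face incidences: 2E = 4·4 + 5·x = 16 + 5x.
Every vertex has degree 3, so 3V = 2E.
Euler: V − E + F = 2 ⇒ (2E)/3 − E + (4 + x) = 2.
Multiply by 6: 2·(2E) − 3·(2E) + 6·(4 + x) = 12, i.e. 24 + 6x − (16 + 5x) = 12.
Collecting terms: x + 8 = 12, so x = 4.
Then 2E = 16 + 5·4 = 36, so E = 18, V = 2E/3 = 12, F = 4 + 4 = 8.

4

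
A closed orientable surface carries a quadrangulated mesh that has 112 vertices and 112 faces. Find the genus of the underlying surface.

Every face is a square, so 2E = 4·112 = 448, giving E = 224.
χ = V − E + F = 112 − 224 + 112 = 0.
For a closed orientable surface χ = 2 − 2g, so g = (2 − (0))/2 = 1.

1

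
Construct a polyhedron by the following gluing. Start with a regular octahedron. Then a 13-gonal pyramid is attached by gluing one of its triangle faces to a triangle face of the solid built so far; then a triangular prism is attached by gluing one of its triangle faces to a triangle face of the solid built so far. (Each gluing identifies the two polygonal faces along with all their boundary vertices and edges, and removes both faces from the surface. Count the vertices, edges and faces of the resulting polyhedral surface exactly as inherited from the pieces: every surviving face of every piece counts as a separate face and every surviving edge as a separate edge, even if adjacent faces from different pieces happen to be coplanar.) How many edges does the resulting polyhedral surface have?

41

A regular octahedron: V=6, E=12, F=8.
Attach a 13-gonal pyramid (V=14, E=26, F=14) along a 3-gon: merge 3 vertices and 3 edges, delete both glued faces → V=17, E=35, F=20.
Attach a triangular prism (V=6, E=9, F=5) along a 3-gon: merge 3 vertices and 3 edges, delete both glued faces → V=20, E=41, F=23.
Check: V − E + F = 20 − 41 + 23 = 2.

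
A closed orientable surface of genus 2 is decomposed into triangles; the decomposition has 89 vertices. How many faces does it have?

χ = 2 − 2·2 = -2, and every face is a triangle so 3F = 2E.
V − E + F = -2 with E = 3F/2 gives 89 − (3/2 − 1)·F = -2, so F = 182 and E = 273.

182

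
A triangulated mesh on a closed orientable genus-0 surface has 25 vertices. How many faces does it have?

χ = 2 − 2·0 = 2, and every face is a triangle so 3F = 2E.
V − E + F = 2 with E = 3F/2 gives 25 − (3/2 − 1)·F = 2, so F = 46 and E = 69.

46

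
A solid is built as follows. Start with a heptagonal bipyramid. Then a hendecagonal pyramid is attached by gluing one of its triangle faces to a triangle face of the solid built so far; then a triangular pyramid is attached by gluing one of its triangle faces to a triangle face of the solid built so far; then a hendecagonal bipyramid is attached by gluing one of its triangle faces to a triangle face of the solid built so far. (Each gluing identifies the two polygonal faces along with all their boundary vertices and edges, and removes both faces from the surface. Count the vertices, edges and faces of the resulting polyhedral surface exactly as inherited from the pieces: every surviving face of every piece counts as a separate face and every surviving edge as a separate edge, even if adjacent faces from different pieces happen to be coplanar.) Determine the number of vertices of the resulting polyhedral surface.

A heptagonal bipyramid: V=9, E=21, F=14.
Attach a hendecagonal pyramid (V=12, E=22, F=12) along a 3-gon: merge 3 vertices and 3 edges, delete both glued faces → V=18, E=40, F=24.
Attach a triangular pyramid (V=4, E=6, F=4) along a 3-gon: merge 3 vertices and 3 edges, delete both glued faces → V=19, E=43, F=26.
Attach a hendecagonal bipyramid (V=13, E=33, F=22) along a 3-gon: merge 3 vertices and 3 edges, delete both glued faces → V=29, E=73, F=46.
Check: V − E + F = 29 − 73 + 46 = 2.

29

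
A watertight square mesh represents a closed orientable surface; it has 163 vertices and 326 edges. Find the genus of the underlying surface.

Every face is a square and each edge borders two faces, so 4F = 2·326, giving F = 163.
χ = V − E + F = 163 − 326 + 163 = 0.
For a closed orientable surface χ = 2 − 2g, so g = (2 − (0))/2 = 1.

1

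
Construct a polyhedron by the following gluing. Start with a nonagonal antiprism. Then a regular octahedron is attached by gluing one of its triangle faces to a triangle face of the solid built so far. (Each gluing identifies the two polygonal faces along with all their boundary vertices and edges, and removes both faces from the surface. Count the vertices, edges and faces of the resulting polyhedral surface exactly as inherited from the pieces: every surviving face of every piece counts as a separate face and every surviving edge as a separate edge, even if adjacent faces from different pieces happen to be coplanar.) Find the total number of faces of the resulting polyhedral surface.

A nonagonal antiprism: V=18, E=36, F=20.
Attach a regular octahedron (V=6, E=12, F=8) along a 3-gon: merge 3 vertices and 3 edges, delete both glued faces → V=21, E=45, F=26.
Check: V − E + F = 21 − 45 + 26 = 2.

26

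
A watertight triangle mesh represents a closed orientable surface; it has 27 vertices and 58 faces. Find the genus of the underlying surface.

Every face is a triangle, so 2E = 3·58 = 174, giving E = 87.
χ = V − E + F = 27 − 87 + 58 = -2.
For a closed orientable surface χ = 2 − 2g, so g = (2 − (-2))/2 = 2.

2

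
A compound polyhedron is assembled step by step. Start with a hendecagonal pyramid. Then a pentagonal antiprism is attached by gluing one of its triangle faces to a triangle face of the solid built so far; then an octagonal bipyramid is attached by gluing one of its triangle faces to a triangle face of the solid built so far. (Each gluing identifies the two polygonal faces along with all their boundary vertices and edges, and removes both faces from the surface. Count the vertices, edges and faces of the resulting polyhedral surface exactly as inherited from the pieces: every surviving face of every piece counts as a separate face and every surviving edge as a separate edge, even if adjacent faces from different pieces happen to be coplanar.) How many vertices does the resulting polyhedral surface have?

A hendecagonal pyramid: V=12, E=22, F=12.
Attach a pentagonal antiprism (V=10, E=20, F=12) along a 3-gon: merge 3 vertices and 3 edges, delete both glued faces → V=19, E=39, F=22.
Attach an octagonal bipyramid (V=10, E=24, F=16) along a 3-gon: merge 3 vertices and 3 edges, delete both glued faces → V=26, E=60, F=36.
Check: V − E + F = 26 − 60 + 36 = 2.

26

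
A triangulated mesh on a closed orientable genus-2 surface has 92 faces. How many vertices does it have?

χ = 2 − 2·2 = -2, and every face is a triangle so 3F = 2E.
E = 3·92/2 = 138. Then V = -2 + E − F = -2 + 138 − 92 = 44.

44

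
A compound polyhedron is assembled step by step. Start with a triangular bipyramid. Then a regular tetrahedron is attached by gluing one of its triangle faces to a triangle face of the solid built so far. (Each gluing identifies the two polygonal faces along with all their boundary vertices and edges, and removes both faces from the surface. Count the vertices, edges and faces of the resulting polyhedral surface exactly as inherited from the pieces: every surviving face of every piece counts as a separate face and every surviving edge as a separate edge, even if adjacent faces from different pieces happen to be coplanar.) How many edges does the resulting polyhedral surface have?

A triangular bipyramid: V=5, E=9, F=6.
Attach a regular tetrahedron (V=4, E=6, F=4) along a 3-gon: merge 3 vertices and 3 edges, delete both glued faces → V=6, E=12, F=8.
Check: V − E + F = 6 − 12 + 8 = 2.

12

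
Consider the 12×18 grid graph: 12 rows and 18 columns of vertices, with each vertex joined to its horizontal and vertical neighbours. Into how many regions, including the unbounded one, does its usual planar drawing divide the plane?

The grid has V = 12·18 = 216 vertices and E = 12·17 + 18·11 = 402 edges.
F = 2 − V + E = 2 − 216 + 402 = 188.

188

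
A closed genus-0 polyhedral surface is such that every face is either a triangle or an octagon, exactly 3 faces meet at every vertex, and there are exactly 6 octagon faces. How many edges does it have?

36

Let x be the number of triangles; then F = 6 + x.
Edge–face incidences: 2E = 8·6 + 3·x = 48 + 3x.
Every vertex has degree 3, so 3V = 2E.
Euler: V − E + F = 2 ⇒ (2E)/3 − E + (6 + x) = 2.
Multiply by 6: 2·(2E) − 3·(2E) + 6·(6 + x) = 12, i.e. 36 + 6x − (48 + 3x) = 12.
Collecting terms: 3x − 12 = 12, so 3x = 24, so x = 8.
Then 2E = 48 + 3·8 = 72, so E = 36, V = 2E/3 = 24, F = 6 + 8 = 14.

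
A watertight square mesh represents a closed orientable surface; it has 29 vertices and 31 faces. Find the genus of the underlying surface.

Every face is a square, so 2E = 4·31 = 124, giving E = 62.
χ = V − E + F = 29 − 62 + 31 = -2.
For a closed orientable surface χ = 2 − 2g, so g = (2 − (-2))/2 = 2.

2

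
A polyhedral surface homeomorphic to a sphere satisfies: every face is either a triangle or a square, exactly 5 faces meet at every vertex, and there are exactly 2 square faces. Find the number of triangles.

24

Let x be the number of triangles; then F = 2 + x.
Edge–face incidences: 2E = 4·2 + 3·x = 8 + 3x.
Every vertex has degree 5, so 5V = 2E.
Euler: V − E + F = 2 ⇒ (2E)/5 − E + (2 + x) = 2.
Multiply by 10: 2·(2E) − 5·(2E) + 10·(2 + x) = 20, i.e. 20 + 10x − 3·(8 + 3x) = 20.
Collecting terms: x − 4 = 20, so x = 24.
Then 2E = 8 + 3·24 = 80, so E = 40, V = 2E/5 = 16, F = 2 + 24 = 26.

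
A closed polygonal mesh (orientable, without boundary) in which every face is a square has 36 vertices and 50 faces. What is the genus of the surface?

Every face is a square, so 2E = 4·50 = 200, giving E = 100.
χ = V − E + F = 36 − 100 + 50 = -14.
For a closed orientable surface χ = 2 − 2g, so g = (2 − (-14))/2 = 8.

8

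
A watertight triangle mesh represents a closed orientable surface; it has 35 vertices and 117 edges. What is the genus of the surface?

Every face is a triangle and each edge borders two faces, so 3F = 2·117, giving F = 78.
χ = V − E + F = 35 − 117 + 78 = -4.
For a closed orientable surface χ = 2 − 2g, so g = (2 − (-4))/2 = 3.

3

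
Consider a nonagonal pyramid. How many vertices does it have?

A pyramid on an n-gon base has one n-gon and n triangles: V = 9 + 1 = 10, E = 2·9 = 18, F = 9 + 1 = 10.
Check: V − E + F = 10 − 18 + 10 = 2.

10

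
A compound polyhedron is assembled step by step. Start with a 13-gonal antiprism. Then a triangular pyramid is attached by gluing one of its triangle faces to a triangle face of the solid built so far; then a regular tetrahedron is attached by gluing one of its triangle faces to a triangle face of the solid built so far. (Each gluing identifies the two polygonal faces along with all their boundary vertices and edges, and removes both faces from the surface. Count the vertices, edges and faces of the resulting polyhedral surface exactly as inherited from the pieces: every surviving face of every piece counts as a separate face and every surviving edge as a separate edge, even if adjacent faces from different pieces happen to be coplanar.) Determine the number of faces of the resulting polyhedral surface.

A 13-gonal antiprism: V=26, E=52, F=28.
Attach a triangular pyramid (V=4, E=6, F=4) along a 3-gon: merge 3 vertices and 3 edges, delete both glued faces → V=27, E=55, F=30.
Attach a regular tetrahedron (V=4, E=6, F=4) along a 3-gon: merge 3 vertices and 3 edges, delete both glued faces → V=28, E=58, F=32.
Check: V − E + F = 28 − 58 + 32 = 2.

32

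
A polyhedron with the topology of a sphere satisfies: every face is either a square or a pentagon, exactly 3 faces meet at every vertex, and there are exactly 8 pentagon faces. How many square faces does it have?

Let x be the number of squares; then F = 8 + x.
Edge–face incidences: 2E = 5·8 + 4·x = 40 + 4x.
Every vertex has degree 3, so 3V = 2E.
Euler: V − E + F = 2 ⇒ (2E)/3 − E + (8 + x) = 2.
Multiply by 6: 2·(2E) − 3·(2E) + 6·(8 + x) = 12, i.e. 48 + 6x − (40 + 4x) = 12.
Collecting terms: 2x + 8 = 12, so 2x = 4, so x = 2.
Then 2E = 40 + 4·2 = 48, so E = 24, V = 2E/3 = 16, F = 8 + 2 = 10.

2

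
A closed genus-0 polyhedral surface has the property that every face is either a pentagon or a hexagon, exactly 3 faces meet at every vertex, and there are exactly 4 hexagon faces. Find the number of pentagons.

Let x be the number of pentagons; then F = 4 + x.
Edge–face incidences: 2E = 6·4 + 5·x = 24 + 5x.
Every vertex has degree 3, so 3V = 2E.
Euler: V − E + F = 2 ⇒ (2E)/3 − E + (4 + x) = 2.
Multiply by 6: 2·(2E) − 3·(2E) + 6·(4 + x) = 12, i.e. 24 + 6x − (24 + 5x) = 12.
Collecting terms: x = 12.
Then 2E = 24 + 5·12 = 84, so E = 42, V = 2E/3 = 28, F = 4 + 12 = 16.

12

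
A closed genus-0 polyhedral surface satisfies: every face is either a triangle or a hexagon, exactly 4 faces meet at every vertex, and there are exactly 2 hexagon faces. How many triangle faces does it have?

Let x be the number of triangles; then F = 2 + x.
Edge–face incidences: 2E = 6·2 + 3·x = 12 + 3x.
Every vertex has degree 4, so 4V = 2E.
Euler: V − E + F = 2 ⇒ (2E)/4 − E + (2 + x) = 2.
Multiply by 8: 2·(2E) − 4·(2E) + 8·(2 + x) = 16, i.e. 16 + 8x − 2·(12 + 3x) = 16.
Collecting terms: 2x − 8 = 16, so 2x = 24, so x = 12.
Then 2E = 12 + 3·12 = 48, so E = 24, V = 2E/4 = 12, F = 2 + 12 = 14.

12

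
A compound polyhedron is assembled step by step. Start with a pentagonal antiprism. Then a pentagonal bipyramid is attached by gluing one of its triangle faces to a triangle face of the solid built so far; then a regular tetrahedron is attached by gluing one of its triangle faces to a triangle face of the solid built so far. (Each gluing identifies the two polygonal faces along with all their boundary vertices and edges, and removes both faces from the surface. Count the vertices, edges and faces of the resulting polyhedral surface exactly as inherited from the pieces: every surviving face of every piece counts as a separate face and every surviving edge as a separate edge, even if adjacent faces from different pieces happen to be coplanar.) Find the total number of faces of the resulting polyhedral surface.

22

A pentagonal antiprism: V=10, E=20, F=12.
Attach a pentagonal bipyramid (V=7, E=15, F=10) along a 3-gon: merge 3 vertices and 3 edges, delete both glued faces → V=14, E=32, F=20.
Attach a regular tetrahedron (V=4, E=6, F=4) along a 3-gon: merge 3 vertices and 3 edges, delete both glued faces → V=15, E=35, F=22.
Check: V − E + F = 15 − 35 + 22 = 2.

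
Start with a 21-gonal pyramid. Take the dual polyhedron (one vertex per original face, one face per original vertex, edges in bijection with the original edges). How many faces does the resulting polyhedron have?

22

The base solid has V = 22, E = 42, F = 22.
The dual swaps V and F and preserves E: V′ = F = 22, E′ = E = 42, F′ = V = 22.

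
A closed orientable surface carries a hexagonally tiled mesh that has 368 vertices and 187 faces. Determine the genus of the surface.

4

Every face is a hexagon, so 2E = 6·187 = 1122, giving E = 561.
χ = V − E + F = 368 − 561 + 187 = -6.
For a closed orientable surface χ = 2 − 2g, so g = (2 − (-6))/2 = 4.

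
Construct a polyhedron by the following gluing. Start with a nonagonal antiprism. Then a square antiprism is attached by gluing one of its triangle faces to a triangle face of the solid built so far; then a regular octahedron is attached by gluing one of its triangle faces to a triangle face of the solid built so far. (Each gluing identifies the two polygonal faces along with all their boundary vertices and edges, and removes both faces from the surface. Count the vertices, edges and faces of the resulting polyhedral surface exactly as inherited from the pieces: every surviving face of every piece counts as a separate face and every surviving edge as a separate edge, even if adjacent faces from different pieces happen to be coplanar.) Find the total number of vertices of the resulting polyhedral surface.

A nonagonal antiprism: V=18, E=36, F=20.
Attach a square antiprism (V=8, E=16, F=10) along a 3-gon: merge 3 vertices and 3 edges, delete both glued faces → V=23, E=49, F=28.
Attach a regular octahedron (V=6, E=12, F=8) along a 3-gon: merge 3 vertices and 3 edges, delete both glued faces → V=26, E=58, F=34.
Check: V − E + F = 26 − 58 + 34 = 2.

26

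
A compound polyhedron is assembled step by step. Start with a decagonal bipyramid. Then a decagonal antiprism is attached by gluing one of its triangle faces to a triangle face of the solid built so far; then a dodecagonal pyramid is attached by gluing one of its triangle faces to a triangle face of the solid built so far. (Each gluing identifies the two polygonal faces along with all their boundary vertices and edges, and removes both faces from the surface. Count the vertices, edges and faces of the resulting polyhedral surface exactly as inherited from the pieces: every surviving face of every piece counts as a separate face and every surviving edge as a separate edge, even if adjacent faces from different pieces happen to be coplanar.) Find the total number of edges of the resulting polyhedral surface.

88

A decagonal bipyramid: V=12, E=30, F=20.
Attach a decagonal antiprism (V=20, E=40, F=22) along a 3-gon: merge 3 vertices and 3 edges, delete both glued faces → V=29, E=67, F=40.
Attach a dodecagonal pyramid (V=13, E=24, F=13) along a 3-gon: merge 3 vertices and 3 edges, delete both glued faces → V=39, E=88, F=51.
Check: V − E + F = 39 − 88 + 51 = 2.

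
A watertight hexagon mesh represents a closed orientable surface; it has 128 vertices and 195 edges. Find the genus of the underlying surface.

Every face is a hexagon and each edge borders two faces, so 6F = 2·195, giving F = 65.
χ = V − E + F = 128 − 195 + 65 = -2.
For a closed orientable surface χ = 2 − 2g, so g = (2 − (-2))/2 = 2.

2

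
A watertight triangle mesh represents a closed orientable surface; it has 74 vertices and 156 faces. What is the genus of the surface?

Every face is a triangle, so 2E = 3·156 = 468, giving E = 234.
χ = V − E + F = 74 − 234 + 156 = -4.
For a closed orientable surface χ = 2 − 2g, so g = (2 − (-4))/2 = 3.

3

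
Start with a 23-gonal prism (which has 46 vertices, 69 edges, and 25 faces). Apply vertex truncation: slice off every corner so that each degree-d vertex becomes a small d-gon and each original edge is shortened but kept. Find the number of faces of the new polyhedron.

Truncation replaces each original edge-end by a new vertex, so V′ = 2E = 138.
Each original edge survives, and each old vertex of degree d contributes d new edges; summing degrees gives Σd = 2E, so E′ = E + 2E = 3E = 207.
Each original face survives and each original vertex becomes one new face: F′ = F + V = 71.

71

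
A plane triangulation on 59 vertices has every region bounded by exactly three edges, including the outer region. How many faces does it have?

114

In a plane triangulation 3F = 2E and V − E + F = 2, so F = 2V − 4 = 2·59 − 4 = 114.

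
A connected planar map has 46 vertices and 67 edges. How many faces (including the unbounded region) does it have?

Euler's formula for a connected plane graph: V − E + F = 2, so F = 2 − 46 + 67 = 23.

23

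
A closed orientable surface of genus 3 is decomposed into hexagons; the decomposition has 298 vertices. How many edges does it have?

453

χ = 2 − 2·3 = -4, and every face is a hexagon so 6F = 2E.
V − E + F = -4 with E = 6F/2 gives 298 − (6/2 − 1)·F = -4, so F = 151 and E = 453.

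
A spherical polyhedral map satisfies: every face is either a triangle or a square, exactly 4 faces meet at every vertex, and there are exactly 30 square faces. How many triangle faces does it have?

Let x be the number of triangles; then F = 30 + x.
Edge–face incidences: 2E = 4·30 + 3·x = 120 + 3x.
Every vertex has degree 4, so 4V = 2E.
Euler: V − E + F = 2 ⇒ (2E)/4 − E + (30 + x) = 2.
Multiply by 8: 2·(2E) − 4·(2E) + 8·(30 + x) = 16, i.e. 240 + 8x − 2·(120 + 3x) = 16.
Collecting terms: 2x = 16, so x = 8.
Then 2E = 120 + 3·8 = 144, so E = 72, V = 2E/4 = 36, F = 30 + 8 = 38.

8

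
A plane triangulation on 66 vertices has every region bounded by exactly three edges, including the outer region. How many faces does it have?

In a plane triangulation 3F = 2E and V − E + F = 2, so F = 2V − 4 = 2·66 − 4 = 128.

128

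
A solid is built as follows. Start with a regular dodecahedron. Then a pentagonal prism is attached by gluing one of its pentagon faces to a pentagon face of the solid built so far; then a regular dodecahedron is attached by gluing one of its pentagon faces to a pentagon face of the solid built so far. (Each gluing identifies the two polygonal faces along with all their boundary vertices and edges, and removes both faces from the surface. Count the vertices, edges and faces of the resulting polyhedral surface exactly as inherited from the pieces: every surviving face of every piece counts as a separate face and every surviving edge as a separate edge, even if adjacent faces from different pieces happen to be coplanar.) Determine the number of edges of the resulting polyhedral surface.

A regular dodecahedron: V=20, E=30, F=12.
Attach a pentagonal prism (V=10, E=15, F=7) along a 5-gon: merge 5 vertices and 5 edges, delete both glued faces → V=25, E=40, F=17.
Attach a regular dodecahedron (V=20, E=30, F=12) along a 5-gon: merge 5 vertices and 5 edges, delete both glued faces → V=40, E=65, F=27.
Check: V − E + F = 40 − 65 + 27 = 2.

65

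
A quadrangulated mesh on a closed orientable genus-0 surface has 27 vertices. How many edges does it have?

χ = 2 − 2·0 = 2, and every face is a square so 4F = 2E.
V − E + F = 2 with E = 4F/2 gives 27 − (4/2 − 1)·F = 2, so F = 25 and E = 50.

50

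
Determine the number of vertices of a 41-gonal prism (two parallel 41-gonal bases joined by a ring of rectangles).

A prism on an n-gon has two n-gon bases and n rectangular sides: V = 2·41 = 82, E = 3·41 = 123, F = 41 + 2 = 43.

82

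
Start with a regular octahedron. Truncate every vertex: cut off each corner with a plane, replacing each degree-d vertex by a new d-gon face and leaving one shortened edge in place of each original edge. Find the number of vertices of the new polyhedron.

The base solid has V = 6, E = 12, F = 8.
Truncation replaces each original edge-end by a new vertex, so V′ = 2E = 24.
Each original edge survives, and each old vertex of degree d contributes d new edges; summing degrees gives Σd = 2E, so E′ = E + 2E = 3E = 36.
Each original face survives and each original vertex becomes one new face: F′ = F + V = 14.

24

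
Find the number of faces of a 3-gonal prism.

5

A prism on an n-gon has two n-gon bases and n rectangular sides: V = 2·3 = 6, E = 3·3 = 9, F = 3 + 2 = 5.
Check: V − E + F = 6 − 9 + 5 = 2.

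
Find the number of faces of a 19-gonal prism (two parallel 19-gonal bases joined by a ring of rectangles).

21

A prism on an n-gon has two n-gon bases and n rectangular sides: V = 2·19 = 38, E = 3·19 = 57, F = 19 + 2 = 21.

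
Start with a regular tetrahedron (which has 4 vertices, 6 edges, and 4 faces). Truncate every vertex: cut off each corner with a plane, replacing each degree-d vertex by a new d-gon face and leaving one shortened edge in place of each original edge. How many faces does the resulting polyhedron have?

8

Truncation replaces each original edge-end by a new vertex, so V′ = 2E = 12.
Each original edge survives, and each old vertex of degree d contributes d new edges; summing degrees gives Σd = 2E, so E′ = E + 2E = 3E = 18.
Each original face survives and each original vertex becomes one new face: F′ = F + V = 8.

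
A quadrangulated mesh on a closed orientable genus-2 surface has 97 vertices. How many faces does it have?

99

χ = 2 − 2·2 = -2, and every face is a square so 4F = 2E.
V − E + F = -2 with E = 4F/2 gives 97 − (4/2 − 1)·F = -2, so F = 99 and E = 198.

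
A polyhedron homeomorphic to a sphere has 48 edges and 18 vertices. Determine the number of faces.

Here V − E + F = 2.
F = 2 − V + E = 2 − 18 + 48 = 32.

32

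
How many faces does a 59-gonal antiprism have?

120

An antiprism on an n-gon has two n-gon caps and 2n triangles: V = 2·59 = 118, E = 4·59 = 236, F = 2·59 + 2 = 120.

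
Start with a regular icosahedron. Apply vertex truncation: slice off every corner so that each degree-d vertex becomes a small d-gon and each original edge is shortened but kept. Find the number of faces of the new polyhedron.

The base solid has V = 12, E = 30, F = 20.
Truncation replaces each original edge-end by a new vertex, so V′ = 2E = 60.
Each original edge survives, and each old vertex of degree d contributes d new edges; summing degrees gives Σd = 2E, so E′ = E + 2E = 3E = 90.
Each original face survives and each original vertex becomes one new face: F′ = F + V = 32.

32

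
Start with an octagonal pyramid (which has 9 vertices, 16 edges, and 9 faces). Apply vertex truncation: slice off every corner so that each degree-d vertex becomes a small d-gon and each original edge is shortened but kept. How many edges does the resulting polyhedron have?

48

Truncation replaces each original edge-end by a new vertex, so V′ = 2E = 32.
Each original edge survives, and each old vertex of degree d contributes d new edges; summing degrees gives Σd = 2E, so E′ = E + 2E = 3E = 48.
Each original face survives and each original vertex becomes one new face: F′ = F + V = 18.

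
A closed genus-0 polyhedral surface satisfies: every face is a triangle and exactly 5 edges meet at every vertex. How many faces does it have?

Each face has 3 edges and each edge borders two faces, so 2E = 3F.
Each vertex has degree 5, so 5V = 2E and hence V = 3F/5.
Euler: V − E + F = 2 ⇒ (3F/5) − (3F/2) + F = 2.
Multiply by 10: (6 − 15 + 10)F = 20, i.e. 1F = 20.
So F = 20, E = 3·20/2 = 30, V = 3·20/5 = 12.

20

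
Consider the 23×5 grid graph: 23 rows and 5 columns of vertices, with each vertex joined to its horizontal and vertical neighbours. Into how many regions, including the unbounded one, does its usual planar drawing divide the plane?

The grid has V = 23·5 = 115 vertices and E = 23·4 + 5·22 = 202 edges.
F = 2 − V + E = 2 − 115 + 202 = 89.

89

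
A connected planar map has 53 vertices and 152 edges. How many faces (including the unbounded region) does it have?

101

Euler's formula for a connected plane graph: V − E + F = 2, so F = 2 − 53 + 152 = 101.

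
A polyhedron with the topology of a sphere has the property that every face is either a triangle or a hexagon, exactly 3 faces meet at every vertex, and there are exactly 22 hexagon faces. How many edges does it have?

72

Let x be the number of triangles; then F = 22 + x.
Edge–face incidences: 2E = 6·22 + 3·x = 132 + 3x.
Every vertex has degree 3, so 3V = 2E.
Euler: V − E + F = 2 ⇒ (2E)/3 − E + (22 + x) = 2.
Multiply by 6: 2·(2E) − 3·(2E) + 6·(22 + x) = 12, i.e. 132 + 6x − (132 + 3x) = 12.
Collecting terms: 3x = 12, so x = 4.
Then 2E = 132 + 3·4 = 144, so E = 72, V = 2E/3 = 48, F = 22 + 4 = 26.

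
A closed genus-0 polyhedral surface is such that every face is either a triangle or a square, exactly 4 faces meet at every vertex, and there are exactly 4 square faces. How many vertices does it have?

Let x be the number of triangles; then F = 4 + x.
Edge–face incidences: 2E = 4·4 + 3·x = 16 + 3x.
Every vertex has degree 4, so 4V = 2E.
Euler: V − E + F = 2 ⇒ (2E)/4 − E + (4 + x) = 2.
Multiply by 8: 2·(2E) − 4·(2E) + 8·(4 + x) = 16, i.e. 32 + 8x − 2·(16 + 3x) = 16.
Collecting terms: 2x = 16, so x = 8.
Then 2E = 16 + 3·8 = 40, so E = 20, V = 2E/4 = 10, F = 4 + 8 = 12.

10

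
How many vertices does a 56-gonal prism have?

A prism on an n-gon has two n-gon bases and n rectangular sides: V = 2·56 = 112, E = 3·56 = 168, F = 56 + 2 = 58.

112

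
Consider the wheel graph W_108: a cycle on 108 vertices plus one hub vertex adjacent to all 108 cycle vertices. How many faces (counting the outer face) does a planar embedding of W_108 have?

W_108 has V = 108 + 1 = 109 vertices and E = 2·108 = 216 edges.
By Euler's formula F = 2 − V + E = 2 − 109 + 216 = 109.

109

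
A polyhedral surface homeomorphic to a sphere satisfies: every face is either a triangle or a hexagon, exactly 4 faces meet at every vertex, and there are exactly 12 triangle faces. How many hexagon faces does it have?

2

Let x be the number of hexagons; then F = 12 + x.
Edge–face incidences: 2E = 3·12 + 6·x = 36 + 6x.
Every vertex has degree 4, so 4V = 2E.
Euler: V − E + F = 2 ⇒ (2E)/4 − E + (12 + x) = 2.
Multiply by 8: 2·(2E) − 4·(2E) + 8·(12 + x) = 16, i.e. 96 + 8x − 2·(36 + 6x) = 16.
Collecting terms: −4x + 24 = 16, so −4x = −8, so x = 2.
Then 2E = 36 + 6·2 = 48, so E = 24, V = 2E/4 = 12, F = 12 + 2 = 14.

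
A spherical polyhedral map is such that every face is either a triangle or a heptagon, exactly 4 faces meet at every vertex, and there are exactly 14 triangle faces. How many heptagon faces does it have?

Let x be the number of heptagons; then F = 14 + x.
Edge–face incidences: 2E = 3·14 + 7·x = 42 + 7x.
Every vertex has degree 4, so 4V = 2E.
Euler: V − E + F = 2 ⇒ (2E)/4 − E + (14 + x) = 2.
Multiply by 8: 2·(2E) − 4·(2E) + 8·(14 + x) = 16, i.e. 112 + 8x − 2·(42 + 7x) = 16.
Collecting terms: −6x + 28 = 16, so −6x = −12, so x = 2.
Then 2E = 42 + 7·2 = 56, so E = 28, V = 2E/4 = 14, F = 14 + 2 = 16.

2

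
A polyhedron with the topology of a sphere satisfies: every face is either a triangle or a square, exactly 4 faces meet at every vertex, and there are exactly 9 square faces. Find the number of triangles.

8

Let x be the number of triangles; then F = 9 + x.
Edge–face incidences: 2E = 4·9 + 3·x = 36 + 3x.
Every vertex has degree 4, so 4V = 2E.
Euler: V − E + F = 2 ⇒ (2E)/4 − E + (9 + x) = 2.
Multiply by 8: 2·(2E) − 4·(2E) + 8·(9 + x) = 16, i.e. 72 + 8x − 2·(36 + 3x) = 16.
Collecting terms: 2x = 16, so x = 8.
Then 2E = 36 + 3·8 = 60, so E = 30, V = 2E/4 = 15, F = 9 + 8 = 17.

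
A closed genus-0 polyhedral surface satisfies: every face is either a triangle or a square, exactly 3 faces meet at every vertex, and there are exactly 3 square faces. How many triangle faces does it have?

Let x be the number of triangles; then F = 3 + x.
Edge–face incidences: 2E = 4·3 + 3·x = 12 + 3x.
Every vertex has degree 3, so 3V = 2E.
Euler: V − E + F = 2 ⇒ (2E)/3 − E + (3 + x) = 2.
Multiply by 6: 2·(2E) − 3·(2E) + 6·(3 + x) = 12, i.e. 18 + 6x − (12 + 3x) = 12.
Collecting terms: 3x + 6 = 12, so 3x = 6, so x = 2.
Then 2E = 12 + 3·2 = 18, so E = 9, V = 2E/3 = 6, F = 3 + 2 = 5.

2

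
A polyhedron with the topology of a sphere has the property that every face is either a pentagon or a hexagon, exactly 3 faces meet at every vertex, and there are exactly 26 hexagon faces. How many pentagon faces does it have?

Let x be the number of pentagons; then F = 26 + x.
Edge–face incidences: 2E = 6·26 + 5·x = 156 + 5x.
Every vertex has degree 3, so 3V = 2E.
Euler: V − E + F = 2 ⇒ (2E)/3 − E + (26 + x) = 2.
Multiply by 6: 2·(2E) − 3·(2E) + 6·(26 + x) = 12, i.e. 156 + 6x − (156 + 5x) = 12.
Collecting terms: x = 12.
Then 2E = 156 + 5·12 = 216, so E = 108, V = 2E/3 = 72, F = 26 + 12 = 38.

12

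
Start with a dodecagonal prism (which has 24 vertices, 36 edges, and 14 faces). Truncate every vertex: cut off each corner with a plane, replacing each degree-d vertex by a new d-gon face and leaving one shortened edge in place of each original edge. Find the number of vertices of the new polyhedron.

72

Truncation replaces each original edge-end by a new vertex, so V′ = 2E = 72.
Each original edge survives, and each old vertex of degree d contributes d new edges; summing degrees gives Σd = 2E, so E′ = E + 2E = 3E = 108.
Each original face survives and each original vertex becomes one new face: F′ = F + V = 38.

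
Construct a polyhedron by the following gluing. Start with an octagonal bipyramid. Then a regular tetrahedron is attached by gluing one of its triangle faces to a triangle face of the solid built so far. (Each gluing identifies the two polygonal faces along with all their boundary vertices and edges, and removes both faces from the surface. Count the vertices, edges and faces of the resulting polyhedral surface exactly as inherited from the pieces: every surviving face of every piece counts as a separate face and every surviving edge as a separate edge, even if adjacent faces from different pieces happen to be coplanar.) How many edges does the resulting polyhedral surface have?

27

An octagonal bipyramid: V=10, E=24, F=16.
Attach a regular tetrahedron (V=4, E=6, F=4) along a 3-gon: merge 3 vertices and 3 edges, delete both glued faces → V=11, E=27, F=18.
Check: V − E + F = 11 − 27 + 18 = 2.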